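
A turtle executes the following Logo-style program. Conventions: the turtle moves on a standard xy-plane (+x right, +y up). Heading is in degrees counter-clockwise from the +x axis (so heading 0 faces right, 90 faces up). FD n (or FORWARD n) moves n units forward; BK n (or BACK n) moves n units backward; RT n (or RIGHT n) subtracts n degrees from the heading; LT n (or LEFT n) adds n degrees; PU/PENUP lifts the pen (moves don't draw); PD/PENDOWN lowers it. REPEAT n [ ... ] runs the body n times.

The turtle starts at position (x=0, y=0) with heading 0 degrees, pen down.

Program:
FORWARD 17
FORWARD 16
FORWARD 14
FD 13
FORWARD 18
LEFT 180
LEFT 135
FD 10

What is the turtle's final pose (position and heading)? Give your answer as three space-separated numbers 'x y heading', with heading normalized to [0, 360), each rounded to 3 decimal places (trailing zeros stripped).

Executing turtle program step by step:
Start: pos=(0,0), heading=0, pen down
FD 17: (0,0) -> (17,0) [heading=0, draw]
FD 16: (17,0) -> (33,0) [heading=0, draw]
FD 14: (33,0) -> (47,0) [heading=0, draw]
FD 13: (47,0) -> (60,0) [heading=0, draw]
FD 18: (60,0) -> (78,0) [heading=0, draw]
LT 180: heading 0 -> 180
LT 135: heading 180 -> 315
FD 10: (78,0) -> (85.071,-7.071) [heading=315, draw]
Final: pos=(85.071,-7.071), heading=315, 6 segment(s) drawn

Answer: 85.071 -7.071 315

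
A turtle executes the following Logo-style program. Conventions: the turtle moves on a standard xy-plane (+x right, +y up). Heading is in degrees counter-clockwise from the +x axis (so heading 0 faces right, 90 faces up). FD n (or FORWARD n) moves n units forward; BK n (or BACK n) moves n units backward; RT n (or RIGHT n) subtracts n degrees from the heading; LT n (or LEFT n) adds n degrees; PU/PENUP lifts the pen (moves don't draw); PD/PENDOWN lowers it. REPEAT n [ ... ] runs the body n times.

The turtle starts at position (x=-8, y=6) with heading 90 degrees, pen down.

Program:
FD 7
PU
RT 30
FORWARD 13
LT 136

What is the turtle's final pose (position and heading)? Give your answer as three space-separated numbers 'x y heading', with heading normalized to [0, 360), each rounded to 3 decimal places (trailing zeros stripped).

Answer: -1.5 24.258 196

Derivation:
Executing turtle program step by step:
Start: pos=(-8,6), heading=90, pen down
FD 7: (-8,6) -> (-8,13) [heading=90, draw]
PU: pen up
RT 30: heading 90 -> 60
FD 13: (-8,13) -> (-1.5,24.258) [heading=60, move]
LT 136: heading 60 -> 196
Final: pos=(-1.5,24.258), heading=196, 1 segment(s) drawn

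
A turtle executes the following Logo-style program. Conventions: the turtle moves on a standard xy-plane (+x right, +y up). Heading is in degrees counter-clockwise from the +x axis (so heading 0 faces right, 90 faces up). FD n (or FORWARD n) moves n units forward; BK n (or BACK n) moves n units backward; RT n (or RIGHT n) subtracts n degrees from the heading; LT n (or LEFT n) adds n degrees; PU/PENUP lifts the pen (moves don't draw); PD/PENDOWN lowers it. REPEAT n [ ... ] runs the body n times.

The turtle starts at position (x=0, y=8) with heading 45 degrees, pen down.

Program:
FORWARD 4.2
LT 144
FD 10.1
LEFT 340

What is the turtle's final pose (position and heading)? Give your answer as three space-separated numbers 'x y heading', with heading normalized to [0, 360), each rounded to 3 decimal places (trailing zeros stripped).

Executing turtle program step by step:
Start: pos=(0,8), heading=45, pen down
FD 4.2: (0,8) -> (2.97,10.97) [heading=45, draw]
LT 144: heading 45 -> 189
FD 10.1: (2.97,10.97) -> (-7.006,9.39) [heading=189, draw]
LT 340: heading 189 -> 169
Final: pos=(-7.006,9.39), heading=169, 2 segment(s) drawn

Answer: -7.006 9.39 169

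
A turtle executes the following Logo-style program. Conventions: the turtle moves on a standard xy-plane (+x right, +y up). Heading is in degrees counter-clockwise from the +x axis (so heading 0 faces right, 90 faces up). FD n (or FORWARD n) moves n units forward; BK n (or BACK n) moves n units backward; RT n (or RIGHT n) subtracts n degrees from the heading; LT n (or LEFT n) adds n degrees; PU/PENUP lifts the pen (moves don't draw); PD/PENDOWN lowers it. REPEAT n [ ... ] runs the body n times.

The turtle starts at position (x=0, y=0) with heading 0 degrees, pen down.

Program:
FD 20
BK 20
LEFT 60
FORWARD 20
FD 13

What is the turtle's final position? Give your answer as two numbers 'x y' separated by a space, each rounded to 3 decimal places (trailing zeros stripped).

Answer: 16.5 28.579

Derivation:
Executing turtle program step by step:
Start: pos=(0,0), heading=0, pen down
FD 20: (0,0) -> (20,0) [heading=0, draw]
BK 20: (20,0) -> (0,0) [heading=0, draw]
LT 60: heading 0 -> 60
FD 20: (0,0) -> (10,17.321) [heading=60, draw]
FD 13: (10,17.321) -> (16.5,28.579) [heading=60, draw]
Final: pos=(16.5,28.579), heading=60, 4 segment(s) drawn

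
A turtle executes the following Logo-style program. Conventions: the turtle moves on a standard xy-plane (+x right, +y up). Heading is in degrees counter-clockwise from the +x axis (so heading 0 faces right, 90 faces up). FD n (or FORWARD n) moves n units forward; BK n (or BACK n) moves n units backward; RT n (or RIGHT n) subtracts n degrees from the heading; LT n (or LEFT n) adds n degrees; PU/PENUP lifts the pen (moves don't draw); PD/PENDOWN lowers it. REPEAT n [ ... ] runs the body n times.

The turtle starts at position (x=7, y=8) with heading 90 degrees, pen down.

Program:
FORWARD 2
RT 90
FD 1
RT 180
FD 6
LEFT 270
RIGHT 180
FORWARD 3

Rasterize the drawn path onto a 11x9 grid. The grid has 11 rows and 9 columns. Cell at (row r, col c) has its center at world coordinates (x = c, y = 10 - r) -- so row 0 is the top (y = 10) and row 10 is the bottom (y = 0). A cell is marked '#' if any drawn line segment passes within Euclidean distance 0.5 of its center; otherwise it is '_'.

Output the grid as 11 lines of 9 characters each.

Answer: __#######
__#____#_
__#____#_
__#______
_________
_________
_________
_________
_________
_________
_________

Derivation:
Segment 0: (7,8) -> (7,10)
Segment 1: (7,10) -> (8,10)
Segment 2: (8,10) -> (2,10)
Segment 3: (2,10) -> (2,7)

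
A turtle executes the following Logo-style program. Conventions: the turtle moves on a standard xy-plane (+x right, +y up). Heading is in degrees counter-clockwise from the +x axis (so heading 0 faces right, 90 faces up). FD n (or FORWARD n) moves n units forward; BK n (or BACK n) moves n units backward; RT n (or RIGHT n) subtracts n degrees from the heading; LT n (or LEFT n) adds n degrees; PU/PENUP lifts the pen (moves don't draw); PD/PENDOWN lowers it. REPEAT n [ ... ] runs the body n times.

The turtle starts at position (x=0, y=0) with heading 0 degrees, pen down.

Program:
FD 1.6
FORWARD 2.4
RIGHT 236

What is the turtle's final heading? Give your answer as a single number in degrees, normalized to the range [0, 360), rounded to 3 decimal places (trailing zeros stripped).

Answer: 124

Derivation:
Executing turtle program step by step:
Start: pos=(0,0), heading=0, pen down
FD 1.6: (0,0) -> (1.6,0) [heading=0, draw]
FD 2.4: (1.6,0) -> (4,0) [heading=0, draw]
RT 236: heading 0 -> 124
Final: pos=(4,0), heading=124, 2 segment(s) drawn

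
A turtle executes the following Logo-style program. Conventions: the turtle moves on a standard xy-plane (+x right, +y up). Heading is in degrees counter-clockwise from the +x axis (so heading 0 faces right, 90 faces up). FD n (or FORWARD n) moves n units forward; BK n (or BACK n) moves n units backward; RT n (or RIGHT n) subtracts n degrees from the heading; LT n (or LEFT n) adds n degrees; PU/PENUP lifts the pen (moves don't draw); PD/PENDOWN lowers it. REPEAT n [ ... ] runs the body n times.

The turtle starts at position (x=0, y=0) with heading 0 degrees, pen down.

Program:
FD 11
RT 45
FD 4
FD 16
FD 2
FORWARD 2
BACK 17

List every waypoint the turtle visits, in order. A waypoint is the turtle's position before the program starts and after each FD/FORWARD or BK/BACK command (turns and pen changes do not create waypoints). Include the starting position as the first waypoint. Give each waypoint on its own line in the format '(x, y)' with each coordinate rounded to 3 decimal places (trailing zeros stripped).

Executing turtle program step by step:
Start: pos=(0,0), heading=0, pen down
FD 11: (0,0) -> (11,0) [heading=0, draw]
RT 45: heading 0 -> 315
FD 4: (11,0) -> (13.828,-2.828) [heading=315, draw]
FD 16: (13.828,-2.828) -> (25.142,-14.142) [heading=315, draw]
FD 2: (25.142,-14.142) -> (26.556,-15.556) [heading=315, draw]
FD 2: (26.556,-15.556) -> (27.971,-16.971) [heading=315, draw]
BK 17: (27.971,-16.971) -> (15.95,-4.95) [heading=315, draw]
Final: pos=(15.95,-4.95), heading=315, 6 segment(s) drawn
Waypoints (7 total):
(0, 0)
(11, 0)
(13.828, -2.828)
(25.142, -14.142)
(26.556, -15.556)
(27.971, -16.971)
(15.95, -4.95)

Answer: (0, 0)
(11, 0)
(13.828, -2.828)
(25.142, -14.142)
(26.556, -15.556)
(27.971, -16.971)
(15.95, -4.95)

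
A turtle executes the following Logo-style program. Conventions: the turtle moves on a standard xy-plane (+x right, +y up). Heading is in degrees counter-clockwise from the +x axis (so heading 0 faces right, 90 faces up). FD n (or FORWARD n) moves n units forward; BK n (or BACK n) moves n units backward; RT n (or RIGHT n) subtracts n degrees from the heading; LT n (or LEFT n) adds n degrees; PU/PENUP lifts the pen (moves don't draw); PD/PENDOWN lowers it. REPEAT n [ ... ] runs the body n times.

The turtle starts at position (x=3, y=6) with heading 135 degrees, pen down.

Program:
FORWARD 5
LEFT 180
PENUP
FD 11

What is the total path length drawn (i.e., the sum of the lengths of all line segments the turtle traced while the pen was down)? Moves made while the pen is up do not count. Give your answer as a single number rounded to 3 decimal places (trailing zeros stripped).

Executing turtle program step by step:
Start: pos=(3,6), heading=135, pen down
FD 5: (3,6) -> (-0.536,9.536) [heading=135, draw]
LT 180: heading 135 -> 315
PU: pen up
FD 11: (-0.536,9.536) -> (7.243,1.757) [heading=315, move]
Final: pos=(7.243,1.757), heading=315, 1 segment(s) drawn

Segment lengths:
  seg 1: (3,6) -> (-0.536,9.536), length = 5
Total = 5

Answer: 5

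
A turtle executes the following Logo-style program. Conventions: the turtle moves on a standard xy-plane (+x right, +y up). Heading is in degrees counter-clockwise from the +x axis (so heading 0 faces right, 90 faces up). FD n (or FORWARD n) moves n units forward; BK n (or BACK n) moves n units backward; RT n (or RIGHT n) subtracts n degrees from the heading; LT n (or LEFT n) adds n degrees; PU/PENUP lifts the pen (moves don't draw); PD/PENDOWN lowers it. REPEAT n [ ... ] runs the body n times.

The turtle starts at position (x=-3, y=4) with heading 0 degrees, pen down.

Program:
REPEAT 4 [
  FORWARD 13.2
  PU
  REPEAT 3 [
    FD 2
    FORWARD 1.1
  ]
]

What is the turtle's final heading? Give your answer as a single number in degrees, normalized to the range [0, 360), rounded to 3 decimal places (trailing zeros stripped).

Executing turtle program step by step:
Start: pos=(-3,4), heading=0, pen down
REPEAT 4 [
  -- iteration 1/4 --
  FD 13.2: (-3,4) -> (10.2,4) [heading=0, draw]
  PU: pen up
  REPEAT 3 [
    -- iteration 1/3 --
    FD 2: (10.2,4) -> (12.2,4) [heading=0, move]
    FD 1.1: (12.2,4) -> (13.3,4) [heading=0, move]
    -- iteration 2/3 --
    FD 2: (13.3,4) -> (15.3,4) [heading=0, move]
    FD 1.1: (15.3,4) -> (16.4,4) [heading=0, move]
    -- iteration 3/3 --
    FD 2: (16.4,4) -> (18.4,4) [heading=0, move]
    FD 1.1: (18.4,4) -> (19.5,4) [heading=0, move]
  ]
  -- iteration 2/4 --
  FD 13.2: (19.5,4) -> (32.7,4) [heading=0, move]
  PU: pen up
  REPEAT 3 [
    -- iteration 1/3 --
    FD 2: (32.7,4) -> (34.7,4) [heading=0, move]
    FD 1.1: (34.7,4) -> (35.8,4) [heading=0, move]
    -- iteration 2/3 --
    FD 2: (35.8,4) -> (37.8,4) [heading=0, move]
    FD 1.1: (37.8,4) -> (38.9,4) [heading=0, move]
    -- iteration 3/3 --
    FD 2: (38.9,4) -> (40.9,4) [heading=0, move]
    FD 1.1: (40.9,4) -> (42,4) [heading=0, move]
  ]
  -- iteration 3/4 --
  FD 13.2: (42,4) -> (55.2,4) [heading=0, move]
  PU: pen up
  REPEAT 3 [
    -- iteration 1/3 --
    FD 2: (55.2,4) -> (57.2,4) [heading=0, move]
    FD 1.1: (57.2,4) -> (58.3,4) [heading=0, move]
    -- iteration 2/3 --
    FD 2: (58.3,4) -> (60.3,4) [heading=0, move]
    FD 1.1: (60.3,4) -> (61.4,4) [heading=0, move]
    -- iteration 3/3 --
    FD 2: (61.4,4) -> (63.4,4) [heading=0, move]
    FD 1.1: (63.4,4) -> (64.5,4) [heading=0, move]
  ]
  -- iteration 4/4 --
  FD 13.2: (64.5,4) -> (77.7,4) [heading=0, move]
  PU: pen up
  REPEAT 3 [
    -- iteration 1/3 --
    FD 2: (77.7,4) -> (79.7,4) [heading=0, move]
    FD 1.1: (79.7,4) -> (80.8,4) [heading=0, move]
    -- iteration 2/3 --
    FD 2: (80.8,4) -> (82.8,4) [heading=0, move]
    FD 1.1: (82.8,4) -> (83.9,4) [heading=0, move]
    -- iteration 3/3 --
    FD 2: (83.9,4) -> (85.9,4) [heading=0, move]
    FD 1.1: (85.9,4) -> (87,4) [heading=0, move]
  ]
]
Final: pos=(87,4), heading=0, 1 segment(s) drawn

Answer: 0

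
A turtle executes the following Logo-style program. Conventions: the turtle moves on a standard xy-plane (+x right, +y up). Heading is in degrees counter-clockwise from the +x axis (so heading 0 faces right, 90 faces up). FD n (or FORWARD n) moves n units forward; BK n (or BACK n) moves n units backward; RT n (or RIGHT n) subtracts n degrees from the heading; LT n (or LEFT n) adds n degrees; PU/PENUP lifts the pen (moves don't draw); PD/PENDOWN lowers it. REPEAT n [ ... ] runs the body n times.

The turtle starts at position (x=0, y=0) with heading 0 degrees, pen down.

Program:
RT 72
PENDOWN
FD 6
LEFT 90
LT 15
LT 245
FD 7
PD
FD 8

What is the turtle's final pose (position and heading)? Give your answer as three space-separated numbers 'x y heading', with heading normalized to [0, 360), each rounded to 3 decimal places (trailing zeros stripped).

Executing turtle program step by step:
Start: pos=(0,0), heading=0, pen down
RT 72: heading 0 -> 288
PD: pen down
FD 6: (0,0) -> (1.854,-5.706) [heading=288, draw]
LT 90: heading 288 -> 18
LT 15: heading 18 -> 33
LT 245: heading 33 -> 278
FD 7: (1.854,-5.706) -> (2.828,-12.638) [heading=278, draw]
PD: pen down
FD 8: (2.828,-12.638) -> (3.942,-20.56) [heading=278, draw]
Final: pos=(3.942,-20.56), heading=278, 3 segment(s) drawn

Answer: 3.942 -20.56 278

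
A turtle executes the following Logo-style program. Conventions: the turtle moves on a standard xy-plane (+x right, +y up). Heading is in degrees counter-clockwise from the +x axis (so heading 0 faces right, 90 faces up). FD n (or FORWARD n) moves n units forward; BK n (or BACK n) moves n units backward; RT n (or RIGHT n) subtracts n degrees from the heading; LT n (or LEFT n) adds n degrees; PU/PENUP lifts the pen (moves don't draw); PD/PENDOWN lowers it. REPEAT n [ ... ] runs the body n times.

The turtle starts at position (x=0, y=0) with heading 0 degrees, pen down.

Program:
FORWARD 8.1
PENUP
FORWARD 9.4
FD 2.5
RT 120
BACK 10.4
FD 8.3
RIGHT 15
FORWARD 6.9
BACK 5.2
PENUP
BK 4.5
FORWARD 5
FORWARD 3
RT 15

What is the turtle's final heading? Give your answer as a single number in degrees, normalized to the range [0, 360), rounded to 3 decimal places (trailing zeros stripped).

Executing turtle program step by step:
Start: pos=(0,0), heading=0, pen down
FD 8.1: (0,0) -> (8.1,0) [heading=0, draw]
PU: pen up
FD 9.4: (8.1,0) -> (17.5,0) [heading=0, move]
FD 2.5: (17.5,0) -> (20,0) [heading=0, move]
RT 120: heading 0 -> 240
BK 10.4: (20,0) -> (25.2,9.007) [heading=240, move]
FD 8.3: (25.2,9.007) -> (21.05,1.819) [heading=240, move]
RT 15: heading 240 -> 225
FD 6.9: (21.05,1.819) -> (16.171,-3.06) [heading=225, move]
BK 5.2: (16.171,-3.06) -> (19.848,0.617) [heading=225, move]
PU: pen up
BK 4.5: (19.848,0.617) -> (23.03,3.799) [heading=225, move]
FD 5: (23.03,3.799) -> (19.494,0.263) [heading=225, move]
FD 3: (19.494,0.263) -> (17.373,-1.858) [heading=225, move]
RT 15: heading 225 -> 210
Final: pos=(17.373,-1.858), heading=210, 1 segment(s) drawn

Answer: 210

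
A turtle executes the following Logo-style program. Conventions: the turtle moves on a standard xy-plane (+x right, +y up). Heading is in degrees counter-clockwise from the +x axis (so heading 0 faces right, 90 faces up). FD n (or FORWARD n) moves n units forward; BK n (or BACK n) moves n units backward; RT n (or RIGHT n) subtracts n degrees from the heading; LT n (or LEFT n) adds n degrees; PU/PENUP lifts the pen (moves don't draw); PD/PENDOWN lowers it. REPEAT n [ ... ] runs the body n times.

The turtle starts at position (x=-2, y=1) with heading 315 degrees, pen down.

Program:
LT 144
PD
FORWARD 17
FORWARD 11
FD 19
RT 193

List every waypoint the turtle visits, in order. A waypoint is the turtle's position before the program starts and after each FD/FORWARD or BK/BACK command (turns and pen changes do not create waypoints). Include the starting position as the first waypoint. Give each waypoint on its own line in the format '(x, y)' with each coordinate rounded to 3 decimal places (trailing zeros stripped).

Executing turtle program step by step:
Start: pos=(-2,1), heading=315, pen down
LT 144: heading 315 -> 99
PD: pen down
FD 17: (-2,1) -> (-4.659,17.791) [heading=99, draw]
FD 11: (-4.659,17.791) -> (-6.38,28.655) [heading=99, draw]
FD 19: (-6.38,28.655) -> (-9.352,47.421) [heading=99, draw]
RT 193: heading 99 -> 266
Final: pos=(-9.352,47.421), heading=266, 3 segment(s) drawn
Waypoints (4 total):
(-2, 1)
(-4.659, 17.791)
(-6.38, 28.655)
(-9.352, 47.421)

Answer: (-2, 1)
(-4.659, 17.791)
(-6.38, 28.655)
(-9.352, 47.421)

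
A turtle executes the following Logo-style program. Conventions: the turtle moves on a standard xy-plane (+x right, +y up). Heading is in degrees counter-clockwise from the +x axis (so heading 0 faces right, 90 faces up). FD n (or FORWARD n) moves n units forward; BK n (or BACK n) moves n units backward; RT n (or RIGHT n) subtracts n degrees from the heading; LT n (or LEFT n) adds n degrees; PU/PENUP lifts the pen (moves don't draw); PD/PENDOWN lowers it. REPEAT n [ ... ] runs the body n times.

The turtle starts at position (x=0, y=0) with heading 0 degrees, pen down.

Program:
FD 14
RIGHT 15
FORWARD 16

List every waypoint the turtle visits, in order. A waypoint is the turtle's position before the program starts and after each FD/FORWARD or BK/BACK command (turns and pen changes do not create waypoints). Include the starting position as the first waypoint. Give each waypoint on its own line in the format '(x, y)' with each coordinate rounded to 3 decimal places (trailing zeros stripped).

Executing turtle program step by step:
Start: pos=(0,0), heading=0, pen down
FD 14: (0,0) -> (14,0) [heading=0, draw]
RT 15: heading 0 -> 345
FD 16: (14,0) -> (29.455,-4.141) [heading=345, draw]
Final: pos=(29.455,-4.141), heading=345, 2 segment(s) drawn
Waypoints (3 total):
(0, 0)
(14, 0)
(29.455, -4.141)

Answer: (0, 0)
(14, 0)
(29.455, -4.141)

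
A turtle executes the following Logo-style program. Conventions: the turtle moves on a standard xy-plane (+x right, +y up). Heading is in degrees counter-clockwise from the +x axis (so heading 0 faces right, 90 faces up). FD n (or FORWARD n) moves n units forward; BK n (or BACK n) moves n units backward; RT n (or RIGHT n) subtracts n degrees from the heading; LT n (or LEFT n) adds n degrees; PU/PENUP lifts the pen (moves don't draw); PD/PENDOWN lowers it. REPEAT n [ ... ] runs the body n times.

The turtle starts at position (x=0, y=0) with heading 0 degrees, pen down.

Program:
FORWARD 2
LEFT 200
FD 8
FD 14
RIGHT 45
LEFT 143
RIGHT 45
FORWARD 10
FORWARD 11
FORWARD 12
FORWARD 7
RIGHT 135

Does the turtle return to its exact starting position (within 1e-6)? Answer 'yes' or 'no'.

Answer: no

Derivation:
Executing turtle program step by step:
Start: pos=(0,0), heading=0, pen down
FD 2: (0,0) -> (2,0) [heading=0, draw]
LT 200: heading 0 -> 200
FD 8: (2,0) -> (-5.518,-2.736) [heading=200, draw]
FD 14: (-5.518,-2.736) -> (-18.673,-7.524) [heading=200, draw]
RT 45: heading 200 -> 155
LT 143: heading 155 -> 298
RT 45: heading 298 -> 253
FD 10: (-18.673,-7.524) -> (-21.597,-17.087) [heading=253, draw]
FD 11: (-21.597,-17.087) -> (-24.813,-27.607) [heading=253, draw]
FD 12: (-24.813,-27.607) -> (-28.322,-39.083) [heading=253, draw]
FD 7: (-28.322,-39.083) -> (-30.368,-45.777) [heading=253, draw]
RT 135: heading 253 -> 118
Final: pos=(-30.368,-45.777), heading=118, 7 segment(s) drawn

Start position: (0, 0)
Final position: (-30.368, -45.777)
Distance = 54.934; >= 1e-6 -> NOT closed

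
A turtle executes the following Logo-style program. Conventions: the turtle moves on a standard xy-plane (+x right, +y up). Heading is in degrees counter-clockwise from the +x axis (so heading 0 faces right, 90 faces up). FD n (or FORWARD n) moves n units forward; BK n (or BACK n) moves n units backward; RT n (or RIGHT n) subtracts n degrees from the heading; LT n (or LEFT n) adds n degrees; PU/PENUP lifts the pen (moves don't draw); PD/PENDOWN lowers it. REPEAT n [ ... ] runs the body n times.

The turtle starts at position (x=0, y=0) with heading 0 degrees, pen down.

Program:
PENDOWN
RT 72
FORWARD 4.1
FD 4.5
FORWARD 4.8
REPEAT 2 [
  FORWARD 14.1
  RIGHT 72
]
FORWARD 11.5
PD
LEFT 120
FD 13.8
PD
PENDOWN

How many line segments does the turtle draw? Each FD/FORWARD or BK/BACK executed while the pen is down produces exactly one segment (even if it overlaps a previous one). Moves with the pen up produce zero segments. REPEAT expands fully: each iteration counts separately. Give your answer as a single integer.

Answer: 7

Derivation:
Executing turtle program step by step:
Start: pos=(0,0), heading=0, pen down
PD: pen down
RT 72: heading 0 -> 288
FD 4.1: (0,0) -> (1.267,-3.899) [heading=288, draw]
FD 4.5: (1.267,-3.899) -> (2.658,-8.179) [heading=288, draw]
FD 4.8: (2.658,-8.179) -> (4.141,-12.744) [heading=288, draw]
REPEAT 2 [
  -- iteration 1/2 --
  FD 14.1: (4.141,-12.744) -> (8.498,-26.154) [heading=288, draw]
  RT 72: heading 288 -> 216
  -- iteration 2/2 --
  FD 14.1: (8.498,-26.154) -> (-2.909,-34.442) [heading=216, draw]
  RT 72: heading 216 -> 144
]
FD 11.5: (-2.909,-34.442) -> (-12.213,-27.682) [heading=144, draw]
PD: pen down
LT 120: heading 144 -> 264
FD 13.8: (-12.213,-27.682) -> (-13.655,-41.407) [heading=264, draw]
PD: pen down
PD: pen down
Final: pos=(-13.655,-41.407), heading=264, 7 segment(s) drawn
Segments drawn: 7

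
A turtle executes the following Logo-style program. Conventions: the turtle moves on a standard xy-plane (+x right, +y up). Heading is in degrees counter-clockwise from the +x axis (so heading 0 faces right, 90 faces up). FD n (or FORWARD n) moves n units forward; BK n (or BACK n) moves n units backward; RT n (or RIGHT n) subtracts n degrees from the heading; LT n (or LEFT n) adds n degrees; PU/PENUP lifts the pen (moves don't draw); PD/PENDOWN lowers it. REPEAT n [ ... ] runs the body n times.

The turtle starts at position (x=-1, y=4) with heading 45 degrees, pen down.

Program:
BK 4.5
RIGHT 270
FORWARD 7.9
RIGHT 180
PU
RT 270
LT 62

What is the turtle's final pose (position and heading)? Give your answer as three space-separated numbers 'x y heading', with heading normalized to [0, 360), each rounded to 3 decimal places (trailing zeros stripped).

Answer: -9.768 6.404 107

Derivation:
Executing turtle program step by step:
Start: pos=(-1,4), heading=45, pen down
BK 4.5: (-1,4) -> (-4.182,0.818) [heading=45, draw]
RT 270: heading 45 -> 135
FD 7.9: (-4.182,0.818) -> (-9.768,6.404) [heading=135, draw]
RT 180: heading 135 -> 315
PU: pen up
RT 270: heading 315 -> 45
LT 62: heading 45 -> 107
Final: pos=(-9.768,6.404), heading=107, 2 segment(s) drawn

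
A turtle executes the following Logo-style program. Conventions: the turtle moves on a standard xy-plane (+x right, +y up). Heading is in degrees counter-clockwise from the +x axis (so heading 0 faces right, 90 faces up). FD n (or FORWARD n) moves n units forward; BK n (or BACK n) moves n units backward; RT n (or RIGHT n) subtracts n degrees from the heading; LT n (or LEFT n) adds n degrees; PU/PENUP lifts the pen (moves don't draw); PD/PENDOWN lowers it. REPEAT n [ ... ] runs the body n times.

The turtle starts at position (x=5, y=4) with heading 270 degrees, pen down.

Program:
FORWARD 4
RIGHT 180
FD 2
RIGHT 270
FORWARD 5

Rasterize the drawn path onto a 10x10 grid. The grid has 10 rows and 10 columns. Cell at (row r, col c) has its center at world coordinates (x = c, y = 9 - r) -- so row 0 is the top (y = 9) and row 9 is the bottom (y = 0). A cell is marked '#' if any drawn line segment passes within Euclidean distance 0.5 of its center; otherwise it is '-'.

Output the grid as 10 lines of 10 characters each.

Answer: ----------
----------
----------
----------
----------
-----#----
-----#----
######----
-----#----
-----#----

Derivation:
Segment 0: (5,4) -> (5,0)
Segment 1: (5,0) -> (5,2)
Segment 2: (5,2) -> (-0,2)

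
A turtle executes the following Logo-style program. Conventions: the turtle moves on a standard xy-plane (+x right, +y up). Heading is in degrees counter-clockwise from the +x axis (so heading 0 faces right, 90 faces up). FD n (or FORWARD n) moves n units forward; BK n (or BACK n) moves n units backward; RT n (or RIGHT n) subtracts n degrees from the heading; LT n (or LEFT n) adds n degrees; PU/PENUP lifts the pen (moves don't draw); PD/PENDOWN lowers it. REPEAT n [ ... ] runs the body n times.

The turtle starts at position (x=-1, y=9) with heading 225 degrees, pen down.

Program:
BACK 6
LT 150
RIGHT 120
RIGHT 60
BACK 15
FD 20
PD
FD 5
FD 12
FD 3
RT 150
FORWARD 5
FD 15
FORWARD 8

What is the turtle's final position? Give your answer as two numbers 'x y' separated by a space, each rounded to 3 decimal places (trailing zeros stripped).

Answer: -1.107 26.571

Derivation:
Executing turtle program step by step:
Start: pos=(-1,9), heading=225, pen down
BK 6: (-1,9) -> (3.243,13.243) [heading=225, draw]
LT 150: heading 225 -> 15
RT 120: heading 15 -> 255
RT 60: heading 255 -> 195
BK 15: (3.243,13.243) -> (17.732,17.125) [heading=195, draw]
FD 20: (17.732,17.125) -> (-1.587,11.949) [heading=195, draw]
PD: pen down
FD 5: (-1.587,11.949) -> (-6.417,10.654) [heading=195, draw]
FD 12: (-6.417,10.654) -> (-18.008,7.549) [heading=195, draw]
FD 3: (-18.008,7.549) -> (-20.906,6.772) [heading=195, draw]
RT 150: heading 195 -> 45
FD 5: (-20.906,6.772) -> (-17.37,10.308) [heading=45, draw]
FD 15: (-17.37,10.308) -> (-6.763,20.914) [heading=45, draw]
FD 8: (-6.763,20.914) -> (-1.107,26.571) [heading=45, draw]
Final: pos=(-1.107,26.571), heading=45, 9 segment(s) drawn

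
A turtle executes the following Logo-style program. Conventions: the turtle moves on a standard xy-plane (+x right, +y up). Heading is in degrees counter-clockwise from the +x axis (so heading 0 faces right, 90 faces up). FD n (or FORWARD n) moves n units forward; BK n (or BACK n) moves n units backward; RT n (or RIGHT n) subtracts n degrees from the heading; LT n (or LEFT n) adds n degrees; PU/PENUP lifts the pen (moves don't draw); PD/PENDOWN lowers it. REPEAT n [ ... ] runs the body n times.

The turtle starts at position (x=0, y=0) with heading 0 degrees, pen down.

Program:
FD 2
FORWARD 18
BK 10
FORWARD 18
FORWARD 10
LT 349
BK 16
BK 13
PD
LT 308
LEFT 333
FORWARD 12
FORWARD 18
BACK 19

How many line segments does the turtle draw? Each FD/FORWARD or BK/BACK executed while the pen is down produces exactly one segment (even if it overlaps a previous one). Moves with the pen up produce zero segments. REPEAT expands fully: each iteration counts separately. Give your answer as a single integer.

Executing turtle program step by step:
Start: pos=(0,0), heading=0, pen down
FD 2: (0,0) -> (2,0) [heading=0, draw]
FD 18: (2,0) -> (20,0) [heading=0, draw]
BK 10: (20,0) -> (10,0) [heading=0, draw]
FD 18: (10,0) -> (28,0) [heading=0, draw]
FD 10: (28,0) -> (38,0) [heading=0, draw]
LT 349: heading 0 -> 349
BK 16: (38,0) -> (22.294,3.053) [heading=349, draw]
BK 13: (22.294,3.053) -> (9.533,5.533) [heading=349, draw]
PD: pen down
LT 308: heading 349 -> 297
LT 333: heading 297 -> 270
FD 12: (9.533,5.533) -> (9.533,-6.467) [heading=270, draw]
FD 18: (9.533,-6.467) -> (9.533,-24.467) [heading=270, draw]
BK 19: (9.533,-24.467) -> (9.533,-5.467) [heading=270, draw]
Final: pos=(9.533,-5.467), heading=270, 10 segment(s) drawn
Segments drawn: 10

Answer: 10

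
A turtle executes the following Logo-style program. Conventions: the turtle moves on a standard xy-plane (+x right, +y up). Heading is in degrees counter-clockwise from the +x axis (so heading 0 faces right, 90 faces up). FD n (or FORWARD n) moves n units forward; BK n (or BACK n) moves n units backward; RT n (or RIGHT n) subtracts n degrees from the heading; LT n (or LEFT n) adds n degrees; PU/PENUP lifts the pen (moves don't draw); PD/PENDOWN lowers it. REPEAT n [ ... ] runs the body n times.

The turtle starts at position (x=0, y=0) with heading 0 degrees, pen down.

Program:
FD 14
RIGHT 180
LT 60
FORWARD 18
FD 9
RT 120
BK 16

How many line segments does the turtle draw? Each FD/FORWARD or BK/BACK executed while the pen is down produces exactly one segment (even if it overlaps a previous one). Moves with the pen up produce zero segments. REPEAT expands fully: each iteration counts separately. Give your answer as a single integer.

Executing turtle program step by step:
Start: pos=(0,0), heading=0, pen down
FD 14: (0,0) -> (14,0) [heading=0, draw]
RT 180: heading 0 -> 180
LT 60: heading 180 -> 240
FD 18: (14,0) -> (5,-15.588) [heading=240, draw]
FD 9: (5,-15.588) -> (0.5,-23.383) [heading=240, draw]
RT 120: heading 240 -> 120
BK 16: (0.5,-23.383) -> (8.5,-37.239) [heading=120, draw]
Final: pos=(8.5,-37.239), heading=120, 4 segment(s) drawn
Segments drawn: 4

Answer: 4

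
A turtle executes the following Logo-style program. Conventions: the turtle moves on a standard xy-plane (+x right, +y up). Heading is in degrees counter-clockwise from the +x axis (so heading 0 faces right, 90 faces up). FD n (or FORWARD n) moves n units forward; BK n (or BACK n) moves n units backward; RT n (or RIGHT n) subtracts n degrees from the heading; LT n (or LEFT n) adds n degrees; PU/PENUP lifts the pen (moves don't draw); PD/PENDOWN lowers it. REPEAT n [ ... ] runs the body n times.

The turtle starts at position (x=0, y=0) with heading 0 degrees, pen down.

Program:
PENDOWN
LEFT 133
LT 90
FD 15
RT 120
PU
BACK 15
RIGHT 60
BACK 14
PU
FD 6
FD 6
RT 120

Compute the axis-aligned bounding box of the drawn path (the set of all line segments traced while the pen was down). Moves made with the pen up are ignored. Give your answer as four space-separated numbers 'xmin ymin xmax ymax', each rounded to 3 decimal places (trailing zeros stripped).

Executing turtle program step by step:
Start: pos=(0,0), heading=0, pen down
PD: pen down
LT 133: heading 0 -> 133
LT 90: heading 133 -> 223
FD 15: (0,0) -> (-10.97,-10.23) [heading=223, draw]
RT 120: heading 223 -> 103
PU: pen up
BK 15: (-10.97,-10.23) -> (-7.596,-24.846) [heading=103, move]
RT 60: heading 103 -> 43
BK 14: (-7.596,-24.846) -> (-17.835,-34.394) [heading=43, move]
PU: pen up
FD 6: (-17.835,-34.394) -> (-13.447,-30.302) [heading=43, move]
FD 6: (-13.447,-30.302) -> (-9.059,-26.21) [heading=43, move]
RT 120: heading 43 -> 283
Final: pos=(-9.059,-26.21), heading=283, 1 segment(s) drawn

Segment endpoints: x in {-10.97, 0}, y in {-10.23, 0}
xmin=-10.97, ymin=-10.23, xmax=0, ymax=0

Answer: -10.97 -10.23 0 0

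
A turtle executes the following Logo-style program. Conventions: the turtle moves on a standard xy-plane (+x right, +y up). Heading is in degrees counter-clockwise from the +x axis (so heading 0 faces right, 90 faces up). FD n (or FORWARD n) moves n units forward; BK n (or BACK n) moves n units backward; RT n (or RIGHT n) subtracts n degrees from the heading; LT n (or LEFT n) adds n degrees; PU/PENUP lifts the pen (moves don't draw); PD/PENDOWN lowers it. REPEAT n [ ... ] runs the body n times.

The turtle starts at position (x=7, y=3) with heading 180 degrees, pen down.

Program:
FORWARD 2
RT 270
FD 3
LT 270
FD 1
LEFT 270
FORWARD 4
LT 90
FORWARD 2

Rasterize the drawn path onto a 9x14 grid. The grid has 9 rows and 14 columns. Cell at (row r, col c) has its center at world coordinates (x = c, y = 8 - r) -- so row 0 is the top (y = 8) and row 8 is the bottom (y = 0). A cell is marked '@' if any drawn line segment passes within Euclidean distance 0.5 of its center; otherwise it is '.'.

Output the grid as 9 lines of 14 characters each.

Answer: ..............
..............
..............
..............
..@@@.........
....@@@@......
....@@........
....@@........
....@@........

Derivation:
Segment 0: (7,3) -> (5,3)
Segment 1: (5,3) -> (5,0)
Segment 2: (5,0) -> (4,0)
Segment 3: (4,0) -> (4,4)
Segment 4: (4,4) -> (2,4)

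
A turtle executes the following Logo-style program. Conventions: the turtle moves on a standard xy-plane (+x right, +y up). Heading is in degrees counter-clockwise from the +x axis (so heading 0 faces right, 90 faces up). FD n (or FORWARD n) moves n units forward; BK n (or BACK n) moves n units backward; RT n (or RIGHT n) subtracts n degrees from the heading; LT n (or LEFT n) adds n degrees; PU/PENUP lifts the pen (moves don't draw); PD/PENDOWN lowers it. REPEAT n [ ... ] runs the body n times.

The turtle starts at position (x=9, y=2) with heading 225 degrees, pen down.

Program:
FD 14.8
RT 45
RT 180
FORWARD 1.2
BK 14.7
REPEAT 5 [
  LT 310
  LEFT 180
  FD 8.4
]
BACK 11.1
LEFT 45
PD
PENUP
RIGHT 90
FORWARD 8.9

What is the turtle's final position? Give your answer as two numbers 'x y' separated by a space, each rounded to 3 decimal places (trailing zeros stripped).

Answer: -27.127 -8.759

Derivation:
Executing turtle program step by step:
Start: pos=(9,2), heading=225, pen down
FD 14.8: (9,2) -> (-1.465,-8.465) [heading=225, draw]
RT 45: heading 225 -> 180
RT 180: heading 180 -> 0
FD 1.2: (-1.465,-8.465) -> (-0.265,-8.465) [heading=0, draw]
BK 14.7: (-0.265,-8.465) -> (-14.965,-8.465) [heading=0, draw]
REPEAT 5 [
  -- iteration 1/5 --
  LT 310: heading 0 -> 310
  LT 180: heading 310 -> 130
  FD 8.4: (-14.965,-8.465) -> (-20.365,-2.03) [heading=130, draw]
  -- iteration 2/5 --
  LT 310: heading 130 -> 80
  LT 180: heading 80 -> 260
  FD 8.4: (-20.365,-2.03) -> (-21.823,-10.303) [heading=260, draw]
  -- iteration 3/5 --
  LT 310: heading 260 -> 210
  LT 180: heading 210 -> 30
  FD 8.4: (-21.823,-10.303) -> (-14.549,-6.103) [heading=30, draw]
  -- iteration 4/5 --
  LT 310: heading 30 -> 340
  LT 180: heading 340 -> 160
  FD 8.4: (-14.549,-6.103) -> (-22.442,-3.23) [heading=160, draw]
  -- iteration 5/5 --
  LT 310: heading 160 -> 110
  LT 180: heading 110 -> 290
  FD 8.4: (-22.442,-3.23) -> (-19.569,-11.123) [heading=290, draw]
]
BK 11.1: (-19.569,-11.123) -> (-23.365,-0.693) [heading=290, draw]
LT 45: heading 290 -> 335
PD: pen down
PU: pen up
RT 90: heading 335 -> 245
FD 8.9: (-23.365,-0.693) -> (-27.127,-8.759) [heading=245, move]
Final: pos=(-27.127,-8.759), heading=245, 9 segment(s) drawn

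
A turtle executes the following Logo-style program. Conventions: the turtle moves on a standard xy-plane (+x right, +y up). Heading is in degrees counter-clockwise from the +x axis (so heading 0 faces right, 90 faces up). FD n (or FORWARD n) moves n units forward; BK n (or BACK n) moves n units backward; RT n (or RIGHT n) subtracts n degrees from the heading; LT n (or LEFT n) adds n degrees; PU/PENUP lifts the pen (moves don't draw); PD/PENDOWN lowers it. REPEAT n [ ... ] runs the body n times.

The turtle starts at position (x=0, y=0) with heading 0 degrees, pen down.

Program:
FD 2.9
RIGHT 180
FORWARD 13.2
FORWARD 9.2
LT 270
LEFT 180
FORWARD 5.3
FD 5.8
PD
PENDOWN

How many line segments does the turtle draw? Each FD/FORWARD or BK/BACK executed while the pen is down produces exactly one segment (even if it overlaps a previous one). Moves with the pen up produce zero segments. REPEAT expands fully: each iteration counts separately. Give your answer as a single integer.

Executing turtle program step by step:
Start: pos=(0,0), heading=0, pen down
FD 2.9: (0,0) -> (2.9,0) [heading=0, draw]
RT 180: heading 0 -> 180
FD 13.2: (2.9,0) -> (-10.3,0) [heading=180, draw]
FD 9.2: (-10.3,0) -> (-19.5,0) [heading=180, draw]
LT 270: heading 180 -> 90
LT 180: heading 90 -> 270
FD 5.3: (-19.5,0) -> (-19.5,-5.3) [heading=270, draw]
FD 5.8: (-19.5,-5.3) -> (-19.5,-11.1) [heading=270, draw]
PD: pen down
PD: pen down
Final: pos=(-19.5,-11.1), heading=270, 5 segment(s) drawn
Segments drawn: 5

Answer: 5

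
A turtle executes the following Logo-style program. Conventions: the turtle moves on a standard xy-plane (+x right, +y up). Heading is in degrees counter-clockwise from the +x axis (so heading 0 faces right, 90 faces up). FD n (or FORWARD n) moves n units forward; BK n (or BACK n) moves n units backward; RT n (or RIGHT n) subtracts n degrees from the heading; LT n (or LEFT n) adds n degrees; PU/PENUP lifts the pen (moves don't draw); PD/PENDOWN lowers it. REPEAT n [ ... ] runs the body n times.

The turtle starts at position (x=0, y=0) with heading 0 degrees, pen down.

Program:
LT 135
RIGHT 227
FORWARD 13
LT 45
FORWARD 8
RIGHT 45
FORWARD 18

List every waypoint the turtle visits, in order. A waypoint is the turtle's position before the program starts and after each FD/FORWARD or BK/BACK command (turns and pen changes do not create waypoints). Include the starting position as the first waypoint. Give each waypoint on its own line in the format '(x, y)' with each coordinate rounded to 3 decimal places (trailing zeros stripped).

Answer: (0, 0)
(-0.454, -12.992)
(5.002, -18.843)
(4.374, -36.832)

Derivation:
Executing turtle program step by step:
Start: pos=(0,0), heading=0, pen down
LT 135: heading 0 -> 135
RT 227: heading 135 -> 268
FD 13: (0,0) -> (-0.454,-12.992) [heading=268, draw]
LT 45: heading 268 -> 313
FD 8: (-0.454,-12.992) -> (5.002,-18.843) [heading=313, draw]
RT 45: heading 313 -> 268
FD 18: (5.002,-18.843) -> (4.374,-36.832) [heading=268, draw]
Final: pos=(4.374,-36.832), heading=268, 3 segment(s) drawn
Waypoints (4 total):
(0, 0)
(-0.454, -12.992)
(5.002, -18.843)
(4.374, -36.832)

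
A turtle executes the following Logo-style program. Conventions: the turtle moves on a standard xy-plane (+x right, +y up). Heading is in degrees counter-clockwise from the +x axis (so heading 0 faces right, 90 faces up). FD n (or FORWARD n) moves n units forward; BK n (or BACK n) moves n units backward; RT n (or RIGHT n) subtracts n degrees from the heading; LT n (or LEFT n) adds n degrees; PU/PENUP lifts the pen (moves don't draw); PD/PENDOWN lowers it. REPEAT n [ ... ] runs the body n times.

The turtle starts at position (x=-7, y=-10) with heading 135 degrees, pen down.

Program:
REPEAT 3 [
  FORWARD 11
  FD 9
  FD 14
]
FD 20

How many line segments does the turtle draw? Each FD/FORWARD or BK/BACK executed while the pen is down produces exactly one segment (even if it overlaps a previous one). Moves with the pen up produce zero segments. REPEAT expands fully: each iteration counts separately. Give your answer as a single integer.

Answer: 10

Derivation:
Executing turtle program step by step:
Start: pos=(-7,-10), heading=135, pen down
REPEAT 3 [
  -- iteration 1/3 --
  FD 11: (-7,-10) -> (-14.778,-2.222) [heading=135, draw]
  FD 9: (-14.778,-2.222) -> (-21.142,4.142) [heading=135, draw]
  FD 14: (-21.142,4.142) -> (-31.042,14.042) [heading=135, draw]
  -- iteration 2/3 --
  FD 11: (-31.042,14.042) -> (-38.82,21.82) [heading=135, draw]
  FD 9: (-38.82,21.82) -> (-45.184,28.184) [heading=135, draw]
  FD 14: (-45.184,28.184) -> (-55.083,38.083) [heading=135, draw]
  -- iteration 3/3 --
  FD 11: (-55.083,38.083) -> (-62.861,45.861) [heading=135, draw]
  FD 9: (-62.861,45.861) -> (-69.225,52.225) [heading=135, draw]
  FD 14: (-69.225,52.225) -> (-79.125,62.125) [heading=135, draw]
]
FD 20: (-79.125,62.125) -> (-93.267,76.267) [heading=135, draw]
Final: pos=(-93.267,76.267), heading=135, 10 segment(s) drawn
Segments drawn: 10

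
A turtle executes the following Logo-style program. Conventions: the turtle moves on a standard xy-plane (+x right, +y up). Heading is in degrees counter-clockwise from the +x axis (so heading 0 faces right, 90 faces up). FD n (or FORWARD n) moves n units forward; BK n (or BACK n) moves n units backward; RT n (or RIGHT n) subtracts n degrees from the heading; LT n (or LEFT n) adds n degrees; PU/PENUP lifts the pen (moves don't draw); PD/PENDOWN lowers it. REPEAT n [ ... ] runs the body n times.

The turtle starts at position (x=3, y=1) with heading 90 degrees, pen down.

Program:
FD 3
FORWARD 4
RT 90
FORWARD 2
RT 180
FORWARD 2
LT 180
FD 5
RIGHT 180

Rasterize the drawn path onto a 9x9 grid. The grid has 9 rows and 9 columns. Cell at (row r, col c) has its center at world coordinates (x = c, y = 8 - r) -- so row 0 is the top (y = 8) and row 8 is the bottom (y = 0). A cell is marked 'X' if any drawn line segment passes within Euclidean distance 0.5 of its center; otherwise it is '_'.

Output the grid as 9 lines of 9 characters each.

Segment 0: (3,1) -> (3,4)
Segment 1: (3,4) -> (3,8)
Segment 2: (3,8) -> (5,8)
Segment 3: (5,8) -> (3,8)
Segment 4: (3,8) -> (8,8)

Answer: ___XXXXXX
___X_____
___X_____
___X_____
___X_____
___X_____
___X_____
___X_____
_________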